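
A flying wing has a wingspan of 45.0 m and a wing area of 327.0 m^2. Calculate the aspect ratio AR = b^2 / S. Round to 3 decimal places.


Step 1: b^2 = 45.0^2 = 2025.0
Step 2: AR = 2025.0 / 327.0 = 6.193

6.193


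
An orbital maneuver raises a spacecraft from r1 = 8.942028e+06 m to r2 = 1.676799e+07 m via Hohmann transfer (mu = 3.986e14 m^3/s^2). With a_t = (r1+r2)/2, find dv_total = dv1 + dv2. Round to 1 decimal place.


Step 1: Transfer semi-major axis a_t = (8.942028e+06 + 1.676799e+07) / 2 = 1.285501e+07 m
Step 2: v1 (circular at r1) = sqrt(mu/r1) = 6676.53 m/s
Step 3: v_t1 = sqrt(mu*(2/r1 - 1/a_t)) = 7625.27 m/s
Step 4: dv1 = |7625.27 - 6676.53| = 948.74 m/s
Step 5: v2 (circular at r2) = 4875.6 m/s, v_t2 = 4066.4 m/s
Step 6: dv2 = |4875.6 - 4066.4| = 809.2 m/s
Step 7: Total delta-v = 948.74 + 809.2 = 1757.9 m/s

1757.9


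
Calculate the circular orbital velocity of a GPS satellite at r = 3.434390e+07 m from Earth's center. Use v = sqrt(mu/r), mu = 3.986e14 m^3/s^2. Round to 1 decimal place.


Step 1: mu / r = 3.986e14 / 3.434390e+07 = 11606136.7521
Step 2: v = sqrt(11606136.7521) = 3406.8 m/s

3406.8


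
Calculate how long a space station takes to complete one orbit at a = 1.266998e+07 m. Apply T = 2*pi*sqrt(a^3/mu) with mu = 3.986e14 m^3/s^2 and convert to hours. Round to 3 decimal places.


Step 1: a^3 / mu = 2.033892e+21 / 3.986e14 = 5.102588e+06
Step 2: sqrt(5.102588e+06) = 2258.8909 s
Step 3: T = 2*pi * 2258.8909 = 14193.03 s
Step 4: T in hours = 14193.03 / 3600 = 3.943 hours

3.943


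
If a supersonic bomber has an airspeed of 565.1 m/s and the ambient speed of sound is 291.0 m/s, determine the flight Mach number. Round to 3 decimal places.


Step 1: M = V / a = 565.1 / 291.0
Step 2: M = 1.942

1.942


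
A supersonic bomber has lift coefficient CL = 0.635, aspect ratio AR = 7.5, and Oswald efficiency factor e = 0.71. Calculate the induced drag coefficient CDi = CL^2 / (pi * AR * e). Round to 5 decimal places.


Step 1: CL^2 = 0.635^2 = 0.403225
Step 2: pi * AR * e = 3.14159 * 7.5 * 0.71 = 16.728981
Step 3: CDi = 0.403225 / 16.728981 = 0.02410

0.02410


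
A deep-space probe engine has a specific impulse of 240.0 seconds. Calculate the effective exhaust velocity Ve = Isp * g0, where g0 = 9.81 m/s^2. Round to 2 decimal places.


Step 1: Ve = Isp * g0 = 240.0 * 9.81
Step 2: Ve = 2354.40 m/s

2354.40


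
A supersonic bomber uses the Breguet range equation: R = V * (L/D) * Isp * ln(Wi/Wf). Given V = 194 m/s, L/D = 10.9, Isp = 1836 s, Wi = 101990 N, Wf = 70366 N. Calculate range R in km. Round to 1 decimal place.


Step 1: Coefficient = V * (L/D) * Isp = 194 * 10.9 * 1836 = 3882405.6 m
Step 2: Wi/Wf = 101990 / 70366 = 1.449422
Step 3: ln(1.449422) = 0.371165
Step 4: R = 3882405.6 * 0.371165 = 1441011.4 m = 1441.0 km

1441.0


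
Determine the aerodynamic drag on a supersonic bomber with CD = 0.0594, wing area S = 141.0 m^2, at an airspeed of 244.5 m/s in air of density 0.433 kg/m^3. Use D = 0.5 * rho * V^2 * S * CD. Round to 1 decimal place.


Step 1: Dynamic pressure q = 0.5 * 0.433 * 244.5^2 = 12942.4241 Pa
Step 2: Drag D = q * S * CD = 12942.4241 * 141.0 * 0.0594
Step 3: D = 108398.0 N

108398.0


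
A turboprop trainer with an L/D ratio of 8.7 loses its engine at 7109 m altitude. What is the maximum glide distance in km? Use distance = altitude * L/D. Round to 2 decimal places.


Step 1: Glide distance = altitude * L/D = 7109 * 8.7 = 61848.3 m
Step 2: Convert to km: 61848.3 / 1000 = 61.85 km

61.85


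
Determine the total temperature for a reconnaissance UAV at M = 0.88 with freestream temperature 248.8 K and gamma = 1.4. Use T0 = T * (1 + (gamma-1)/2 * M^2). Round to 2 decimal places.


Step 1: (gamma-1)/2 = 0.2
Step 2: M^2 = 0.7744
Step 3: 1 + 0.2 * 0.7744 = 1.15488
Step 4: T0 = 248.8 * 1.15488 = 287.33 K

287.33


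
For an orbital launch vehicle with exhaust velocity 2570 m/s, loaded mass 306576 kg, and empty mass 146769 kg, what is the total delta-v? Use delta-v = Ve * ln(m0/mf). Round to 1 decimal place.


Step 1: Mass ratio m0/mf = 306576 / 146769 = 2.088833
Step 2: ln(2.088833) = 0.736606
Step 3: delta-v = 2570 * 0.736606 = 1893.1 m/s

1893.1


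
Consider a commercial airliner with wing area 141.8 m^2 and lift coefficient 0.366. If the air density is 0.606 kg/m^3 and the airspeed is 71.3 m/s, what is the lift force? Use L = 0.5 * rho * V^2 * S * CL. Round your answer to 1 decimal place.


Step 1: Calculate dynamic pressure q = 0.5 * 0.606 * 71.3^2 = 0.5 * 0.606 * 5083.69 = 1540.3581 Pa
Step 2: Multiply by wing area and lift coefficient: L = 1540.3581 * 141.8 * 0.366
Step 3: L = 218422.7743 * 0.366 = 79942.7 N

79942.7


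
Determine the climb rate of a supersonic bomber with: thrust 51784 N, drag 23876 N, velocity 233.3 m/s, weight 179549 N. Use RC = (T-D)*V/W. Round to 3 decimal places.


Step 1: Excess thrust = T - D = 51784 - 23876 = 27908 N
Step 2: Excess power = 27908 * 233.3 = 6510936.4 W
Step 3: RC = 6510936.4 / 179549 = 36.263 m/s

36.263


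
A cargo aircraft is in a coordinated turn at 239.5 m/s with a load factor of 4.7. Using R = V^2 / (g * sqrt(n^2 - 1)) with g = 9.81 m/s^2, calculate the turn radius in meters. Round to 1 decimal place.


Step 1: V^2 = 239.5^2 = 57360.25
Step 2: n^2 - 1 = 4.7^2 - 1 = 21.09
Step 3: sqrt(21.09) = 4.592385
Step 4: R = 57360.25 / (9.81 * 4.592385) = 1273.2 m

1273.2


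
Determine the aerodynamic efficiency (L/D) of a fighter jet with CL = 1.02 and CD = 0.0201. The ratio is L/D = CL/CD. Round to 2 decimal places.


Step 1: L/D = CL / CD = 1.02 / 0.0201
Step 2: L/D = 50.75

50.75


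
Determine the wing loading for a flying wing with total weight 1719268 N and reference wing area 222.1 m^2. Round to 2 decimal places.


Step 1: Wing loading = W / S = 1719268 / 222.1
Step 2: Wing loading = 7740.96 N/m^2

7740.96


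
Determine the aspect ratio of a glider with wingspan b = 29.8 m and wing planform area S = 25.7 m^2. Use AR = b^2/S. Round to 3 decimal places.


Step 1: b^2 = 29.8^2 = 888.04
Step 2: AR = 888.04 / 25.7 = 34.554

34.554


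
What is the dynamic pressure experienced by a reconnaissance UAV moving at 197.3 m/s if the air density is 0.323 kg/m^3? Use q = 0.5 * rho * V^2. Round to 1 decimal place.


Step 1: V^2 = 197.3^2 = 38927.29
Step 2: q = 0.5 * 0.323 * 38927.29
Step 3: q = 6286.8 Pa

6286.8


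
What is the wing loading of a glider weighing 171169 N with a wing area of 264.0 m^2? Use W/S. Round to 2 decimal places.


Step 1: Wing loading = W / S = 171169 / 264.0
Step 2: Wing loading = 648.37 N/m^2

648.37


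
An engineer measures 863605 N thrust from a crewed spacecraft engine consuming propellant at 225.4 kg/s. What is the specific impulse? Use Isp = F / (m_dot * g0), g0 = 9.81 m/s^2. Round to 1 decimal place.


Step 1: m_dot * g0 = 225.4 * 9.81 = 2211.17
Step 2: Isp = 863605 / 2211.17 = 390.6 s

390.6


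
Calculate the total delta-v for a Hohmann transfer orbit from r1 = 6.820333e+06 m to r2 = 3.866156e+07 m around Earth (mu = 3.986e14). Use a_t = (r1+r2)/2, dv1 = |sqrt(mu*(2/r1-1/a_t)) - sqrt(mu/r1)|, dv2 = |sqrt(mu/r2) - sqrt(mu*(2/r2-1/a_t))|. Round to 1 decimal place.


Step 1: Transfer semi-major axis a_t = (6.820333e+06 + 3.866156e+07) / 2 = 2.274095e+07 m
Step 2: v1 (circular at r1) = sqrt(mu/r1) = 7644.8 m/s
Step 3: v_t1 = sqrt(mu*(2/r1 - 1/a_t)) = 9967.85 m/s
Step 4: dv1 = |9967.85 - 7644.8| = 2323.05 m/s
Step 5: v2 (circular at r2) = 3210.92 m/s, v_t2 = 1758.44 m/s
Step 6: dv2 = |3210.92 - 1758.44| = 1452.48 m/s
Step 7: Total delta-v = 2323.05 + 1452.48 = 3775.5 m/s

3775.5


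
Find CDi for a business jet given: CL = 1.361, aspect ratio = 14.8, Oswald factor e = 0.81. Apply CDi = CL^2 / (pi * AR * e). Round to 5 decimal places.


Step 1: CL^2 = 1.361^2 = 1.852321
Step 2: pi * AR * e = 3.14159 * 14.8 * 0.81 = 37.661413
Step 3: CDi = 1.852321 / 37.661413 = 0.04918

0.04918


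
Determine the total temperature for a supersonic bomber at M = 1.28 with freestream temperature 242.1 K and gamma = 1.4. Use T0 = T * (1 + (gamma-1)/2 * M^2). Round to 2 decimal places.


Step 1: (gamma-1)/2 = 0.2
Step 2: M^2 = 1.6384
Step 3: 1 + 0.2 * 1.6384 = 1.32768
Step 4: T0 = 242.1 * 1.32768 = 321.43 K

321.43


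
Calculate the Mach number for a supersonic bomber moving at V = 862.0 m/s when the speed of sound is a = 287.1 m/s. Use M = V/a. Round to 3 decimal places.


Step 1: M = V / a = 862.0 / 287.1
Step 2: M = 3.002

3.002


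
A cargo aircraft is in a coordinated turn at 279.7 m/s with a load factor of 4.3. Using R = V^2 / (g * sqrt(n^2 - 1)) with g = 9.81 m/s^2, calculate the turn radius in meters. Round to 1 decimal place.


Step 1: V^2 = 279.7^2 = 78232.09
Step 2: n^2 - 1 = 4.3^2 - 1 = 17.49
Step 3: sqrt(17.49) = 4.182105
Step 4: R = 78232.09 / (9.81 * 4.182105) = 1906.9 m

1906.9


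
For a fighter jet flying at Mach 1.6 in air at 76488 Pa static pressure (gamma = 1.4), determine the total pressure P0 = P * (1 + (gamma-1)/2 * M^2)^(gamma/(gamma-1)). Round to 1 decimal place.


Step 1: (gamma-1)/2 * M^2 = 0.2 * 2.56 = 0.512
Step 2: 1 + 0.512 = 1.512
Step 3: Exponent gamma/(gamma-1) = 3.5
Step 4: P0 = 76488 * 1.512^3.5 = 325105.7 Pa

325105.7


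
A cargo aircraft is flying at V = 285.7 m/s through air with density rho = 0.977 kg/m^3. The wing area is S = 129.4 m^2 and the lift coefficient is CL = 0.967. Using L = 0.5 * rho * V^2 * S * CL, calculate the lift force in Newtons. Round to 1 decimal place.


Step 1: Calculate dynamic pressure q = 0.5 * 0.977 * 285.7^2 = 0.5 * 0.977 * 81624.49 = 39873.5634 Pa
Step 2: Multiply by wing area and lift coefficient: L = 39873.5634 * 129.4 * 0.967
Step 3: L = 5159639.0994 * 0.967 = 4989371.0 N

4989371.0


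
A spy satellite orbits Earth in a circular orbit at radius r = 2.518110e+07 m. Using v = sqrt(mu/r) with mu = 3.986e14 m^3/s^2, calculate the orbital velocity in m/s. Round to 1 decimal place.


Step 1: mu / r = 3.986e14 / 2.518110e+07 = 15829332.3167
Step 2: v = sqrt(15829332.3167) = 3978.6 m/s

3978.6


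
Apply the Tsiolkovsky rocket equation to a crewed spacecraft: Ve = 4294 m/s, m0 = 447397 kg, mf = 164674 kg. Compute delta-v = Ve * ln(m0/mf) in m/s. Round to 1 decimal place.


Step 1: Mass ratio m0/mf = 447397 / 164674 = 2.716865
Step 2: ln(2.716865) = 0.999479
Step 3: delta-v = 4294 * 0.999479 = 4291.8 m/s

4291.8


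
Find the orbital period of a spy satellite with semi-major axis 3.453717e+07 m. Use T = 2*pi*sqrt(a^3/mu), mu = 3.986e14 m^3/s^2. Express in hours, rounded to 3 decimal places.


Step 1: a^3 / mu = 4.119649e+22 / 3.986e14 = 1.033530e+08
Step 2: sqrt(1.033530e+08) = 10166.2662 s
Step 3: T = 2*pi * 10166.2662 = 63876.53 s
Step 4: T in hours = 63876.53 / 3600 = 17.743 hours

17.743


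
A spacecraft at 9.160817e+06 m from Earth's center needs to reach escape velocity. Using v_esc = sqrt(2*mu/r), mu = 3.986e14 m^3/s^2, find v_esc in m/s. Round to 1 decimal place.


Step 1: 2*mu/r = 2 * 3.986e14 / 9.160817e+06 = 87022805.9353
Step 2: v_esc = sqrt(87022805.9353) = 9328.6 m/s

9328.6


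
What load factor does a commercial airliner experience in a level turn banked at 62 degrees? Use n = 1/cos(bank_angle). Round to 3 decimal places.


Step 1: Convert 62 degrees to radians = 1.082104
Step 2: cos(62 deg) = 0.469472
Step 3: n = 1 / 0.469472 = 2.130

2.130


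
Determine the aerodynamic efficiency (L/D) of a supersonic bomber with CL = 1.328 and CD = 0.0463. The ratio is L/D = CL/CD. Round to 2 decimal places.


Step 1: L/D = CL / CD = 1.328 / 0.0463
Step 2: L/D = 28.68

28.68


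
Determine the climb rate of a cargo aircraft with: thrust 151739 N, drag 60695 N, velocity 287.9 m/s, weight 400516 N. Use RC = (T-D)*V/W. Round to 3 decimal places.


Step 1: Excess thrust = T - D = 151739 - 60695 = 91044 N
Step 2: Excess power = 91044 * 287.9 = 26211567.6 W
Step 3: RC = 26211567.6 / 400516 = 65.444 m/s

65.444


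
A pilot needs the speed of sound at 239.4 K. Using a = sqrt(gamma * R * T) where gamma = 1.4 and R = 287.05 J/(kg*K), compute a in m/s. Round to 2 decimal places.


Step 1: gamma * R * T = 1.4 * 287.05 * 239.4 = 96207.678
Step 2: a = sqrt(96207.678) = 310.17 m/s

310.17


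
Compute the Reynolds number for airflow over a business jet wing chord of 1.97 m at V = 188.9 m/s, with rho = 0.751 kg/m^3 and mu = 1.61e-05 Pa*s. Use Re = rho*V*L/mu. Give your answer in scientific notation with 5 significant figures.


Step 1: Numerator = rho * V * L = 0.751 * 188.9 * 1.97 = 279.471883
Step 2: Re = 279.471883 / 1.61e-05
Step 3: Re = 1.7359e+07

1.7359e+07


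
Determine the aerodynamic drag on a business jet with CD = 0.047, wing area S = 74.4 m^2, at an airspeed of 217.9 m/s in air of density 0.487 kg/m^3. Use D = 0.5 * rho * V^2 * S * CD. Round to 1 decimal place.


Step 1: Dynamic pressure q = 0.5 * 0.487 * 217.9^2 = 11561.4798 Pa
Step 2: Drag D = q * S * CD = 11561.4798 * 74.4 * 0.047
Step 3: D = 40428.2 N

40428.2


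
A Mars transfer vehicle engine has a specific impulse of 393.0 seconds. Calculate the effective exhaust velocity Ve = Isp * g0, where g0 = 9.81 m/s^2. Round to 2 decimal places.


Step 1: Ve = Isp * g0 = 393.0 * 9.81
Step 2: Ve = 3855.33 m/s

3855.33


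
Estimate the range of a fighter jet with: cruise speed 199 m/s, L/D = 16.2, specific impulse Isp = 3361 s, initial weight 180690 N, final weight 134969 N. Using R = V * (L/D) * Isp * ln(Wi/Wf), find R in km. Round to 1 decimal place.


Step 1: Coefficient = V * (L/D) * Isp = 199 * 16.2 * 3361 = 10835191.8 m
Step 2: Wi/Wf = 180690 / 134969 = 1.338752
Step 3: ln(1.338752) = 0.291738
Step 4: R = 10835191.8 * 0.291738 = 3161034.3 m = 3161.0 km

3161.0


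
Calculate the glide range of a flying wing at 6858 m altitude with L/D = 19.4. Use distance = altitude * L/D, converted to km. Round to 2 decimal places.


Step 1: Glide distance = altitude * L/D = 6858 * 19.4 = 133045.2 m
Step 2: Convert to km: 133045.2 / 1000 = 133.05 km

133.05


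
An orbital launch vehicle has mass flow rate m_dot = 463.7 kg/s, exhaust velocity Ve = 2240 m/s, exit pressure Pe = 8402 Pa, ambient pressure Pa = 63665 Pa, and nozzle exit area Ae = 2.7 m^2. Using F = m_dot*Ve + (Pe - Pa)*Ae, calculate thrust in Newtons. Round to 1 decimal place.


Step 1: Momentum thrust = m_dot * Ve = 463.7 * 2240 = 1038688.0 N
Step 2: Pressure thrust = (Pe - Pa) * Ae = (8402 - 63665) * 2.7 = -149210.1 N
Step 3: Total thrust F = 1038688.0 + -149210.1 = 889477.9 N

889477.9


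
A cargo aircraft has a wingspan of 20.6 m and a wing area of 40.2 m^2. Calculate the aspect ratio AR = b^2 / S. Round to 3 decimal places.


Step 1: b^2 = 20.6^2 = 424.36
Step 2: AR = 424.36 / 40.2 = 10.556

10.556


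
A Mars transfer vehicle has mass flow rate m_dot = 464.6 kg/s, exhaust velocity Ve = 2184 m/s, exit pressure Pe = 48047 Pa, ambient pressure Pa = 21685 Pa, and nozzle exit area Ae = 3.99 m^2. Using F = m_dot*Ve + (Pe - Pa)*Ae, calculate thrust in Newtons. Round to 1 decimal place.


Step 1: Momentum thrust = m_dot * Ve = 464.6 * 2184 = 1014686.4 N
Step 2: Pressure thrust = (Pe - Pa) * Ae = (48047 - 21685) * 3.99 = 105184.38 N
Step 3: Total thrust F = 1014686.4 + 105184.38 = 1119870.8 N

1119870.8


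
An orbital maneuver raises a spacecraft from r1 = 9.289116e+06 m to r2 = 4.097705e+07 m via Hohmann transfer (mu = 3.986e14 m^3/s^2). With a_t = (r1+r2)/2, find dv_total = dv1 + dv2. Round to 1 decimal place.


Step 1: Transfer semi-major axis a_t = (9.289116e+06 + 4.097705e+07) / 2 = 2.513308e+07 m
Step 2: v1 (circular at r1) = sqrt(mu/r1) = 6550.61 m/s
Step 3: v_t1 = sqrt(mu*(2/r1 - 1/a_t)) = 8364.29 m/s
Step 4: dv1 = |8364.29 - 6550.61| = 1813.68 m/s
Step 5: v2 (circular at r2) = 3118.88 m/s, v_t2 = 1896.11 m/s
Step 6: dv2 = |3118.88 - 1896.11| = 1222.77 m/s
Step 7: Total delta-v = 1813.68 + 1222.77 = 3036.5 m/s

3036.5


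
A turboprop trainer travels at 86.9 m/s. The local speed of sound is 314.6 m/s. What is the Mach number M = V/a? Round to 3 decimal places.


Step 1: M = V / a = 86.9 / 314.6
Step 2: M = 0.276

0.276


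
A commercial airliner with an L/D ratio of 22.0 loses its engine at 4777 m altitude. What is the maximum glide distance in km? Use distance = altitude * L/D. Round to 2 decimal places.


Step 1: Glide distance = altitude * L/D = 4777 * 22.0 = 105094.0 m
Step 2: Convert to km: 105094.0 / 1000 = 105.09 km

105.09


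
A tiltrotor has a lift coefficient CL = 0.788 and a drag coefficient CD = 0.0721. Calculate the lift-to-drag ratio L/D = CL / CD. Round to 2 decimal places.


Step 1: L/D = CL / CD = 0.788 / 0.0721
Step 2: L/D = 10.93

10.93


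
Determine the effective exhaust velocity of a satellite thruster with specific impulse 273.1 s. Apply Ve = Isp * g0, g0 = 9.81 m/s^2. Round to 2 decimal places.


Step 1: Ve = Isp * g0 = 273.1 * 9.81
Step 2: Ve = 2679.11 m/s

2679.11


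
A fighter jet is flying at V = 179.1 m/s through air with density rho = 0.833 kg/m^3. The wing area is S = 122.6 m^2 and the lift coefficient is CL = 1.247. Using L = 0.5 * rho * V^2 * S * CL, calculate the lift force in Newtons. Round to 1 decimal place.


Step 1: Calculate dynamic pressure q = 0.5 * 0.833 * 179.1^2 = 0.5 * 0.833 * 32076.81 = 13359.9914 Pa
Step 2: Multiply by wing area and lift coefficient: L = 13359.9914 * 122.6 * 1.247
Step 3: L = 1637934.9413 * 1.247 = 2042504.9 N

2042504.9


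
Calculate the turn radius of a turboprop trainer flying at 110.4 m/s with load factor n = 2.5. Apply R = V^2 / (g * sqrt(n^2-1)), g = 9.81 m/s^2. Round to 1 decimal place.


Step 1: V^2 = 110.4^2 = 12188.16
Step 2: n^2 - 1 = 2.5^2 - 1 = 5.25
Step 3: sqrt(5.25) = 2.291288
Step 4: R = 12188.16 / (9.81 * 2.291288) = 542.2 m

542.2


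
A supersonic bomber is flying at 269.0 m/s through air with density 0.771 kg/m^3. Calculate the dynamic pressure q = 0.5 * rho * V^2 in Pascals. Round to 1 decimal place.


Step 1: V^2 = 269.0^2 = 72361.0
Step 2: q = 0.5 * 0.771 * 72361.0
Step 3: q = 27895.2 Pa

27895.2


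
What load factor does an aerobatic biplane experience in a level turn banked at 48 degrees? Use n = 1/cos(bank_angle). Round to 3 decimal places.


Step 1: Convert 48 degrees to radians = 0.837758
Step 2: cos(48 deg) = 0.669131
Step 3: n = 1 / 0.669131 = 1.494

1.494


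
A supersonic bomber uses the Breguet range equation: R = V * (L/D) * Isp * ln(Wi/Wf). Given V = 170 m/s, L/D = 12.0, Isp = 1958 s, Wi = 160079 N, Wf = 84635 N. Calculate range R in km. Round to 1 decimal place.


Step 1: Coefficient = V * (L/D) * Isp = 170 * 12.0 * 1958 = 3994320.0 m
Step 2: Wi/Wf = 160079 / 84635 = 1.891404
Step 3: ln(1.891404) = 0.63732
Step 4: R = 3994320.0 * 0.63732 = 2545658.2 m = 2545.7 km

2545.7


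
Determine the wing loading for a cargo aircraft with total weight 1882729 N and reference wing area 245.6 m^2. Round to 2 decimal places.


Step 1: Wing loading = W / S = 1882729 / 245.6
Step 2: Wing loading = 7665.83 N/m^2

7665.83


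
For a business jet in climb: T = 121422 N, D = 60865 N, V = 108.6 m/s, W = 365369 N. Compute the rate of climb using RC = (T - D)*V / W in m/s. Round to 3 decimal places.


Step 1: Excess thrust = T - D = 121422 - 60865 = 60557 N
Step 2: Excess power = 60557 * 108.6 = 6576490.2 W
Step 3: RC = 6576490.2 / 365369 = 18.000 m/s

18.000


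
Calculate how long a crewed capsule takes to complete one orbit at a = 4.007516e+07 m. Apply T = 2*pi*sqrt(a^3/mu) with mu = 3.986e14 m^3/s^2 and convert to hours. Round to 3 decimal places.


Step 1: a^3 / mu = 6.436145e+22 / 3.986e14 = 1.614688e+08
Step 2: sqrt(1.614688e+08) = 12707.0357 s
Step 3: T = 2*pi * 12707.0357 = 79840.66 s
Step 4: T in hours = 79840.66 / 3600 = 22.178 hours

22.178


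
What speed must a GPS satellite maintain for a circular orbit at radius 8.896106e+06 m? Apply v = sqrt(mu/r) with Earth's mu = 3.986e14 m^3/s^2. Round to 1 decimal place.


Step 1: mu / r = 3.986e14 / 8.896106e+06 = 44806120.7904
Step 2: v = sqrt(44806120.7904) = 6693.7 m/s

6693.7


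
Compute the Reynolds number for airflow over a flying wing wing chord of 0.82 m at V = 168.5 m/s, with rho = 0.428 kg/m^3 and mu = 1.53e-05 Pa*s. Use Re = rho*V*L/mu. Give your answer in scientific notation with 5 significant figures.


Step 1: Numerator = rho * V * L = 0.428 * 168.5 * 0.82 = 59.13676
Step 2: Re = 59.13676 / 1.53e-05
Step 3: Re = 3.8651e+06

3.8651e+06


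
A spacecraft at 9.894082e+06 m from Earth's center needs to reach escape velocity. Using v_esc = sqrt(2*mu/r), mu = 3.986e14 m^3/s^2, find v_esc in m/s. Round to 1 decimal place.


Step 1: 2*mu/r = 2 * 3.986e14 / 9.894082e+06 = 80573417.5237
Step 2: v_esc = sqrt(80573417.5237) = 8976.3 m/s

8976.3


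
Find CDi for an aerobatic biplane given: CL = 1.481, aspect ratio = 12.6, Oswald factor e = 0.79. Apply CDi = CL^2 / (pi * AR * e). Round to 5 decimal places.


Step 1: CL^2 = 1.481^2 = 2.193361
Step 2: pi * AR * e = 3.14159 * 12.6 * 0.79 = 31.271413
Step 3: CDi = 2.193361 / 31.271413 = 0.07014

0.07014


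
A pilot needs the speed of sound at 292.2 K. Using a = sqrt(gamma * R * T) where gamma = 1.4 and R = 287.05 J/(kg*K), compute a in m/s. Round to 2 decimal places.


Step 1: gamma * R * T = 1.4 * 287.05 * 292.2 = 117426.414
Step 2: a = sqrt(117426.414) = 342.68 m/s

342.68


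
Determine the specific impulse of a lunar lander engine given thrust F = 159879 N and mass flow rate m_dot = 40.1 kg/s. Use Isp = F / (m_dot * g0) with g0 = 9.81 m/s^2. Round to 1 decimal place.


Step 1: m_dot * g0 = 40.1 * 9.81 = 393.38
Step 2: Isp = 159879 / 393.38 = 406.4 s

406.4


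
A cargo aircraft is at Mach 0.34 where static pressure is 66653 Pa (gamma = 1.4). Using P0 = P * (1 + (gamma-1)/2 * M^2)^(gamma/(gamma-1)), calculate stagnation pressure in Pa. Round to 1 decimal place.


Step 1: (gamma-1)/2 * M^2 = 0.2 * 0.1156 = 0.02312
Step 2: 1 + 0.02312 = 1.02312
Step 3: Exponent gamma/(gamma-1) = 3.5
Step 4: P0 = 66653 * 1.02312^3.5 = 72204.2 Pa

72204.2


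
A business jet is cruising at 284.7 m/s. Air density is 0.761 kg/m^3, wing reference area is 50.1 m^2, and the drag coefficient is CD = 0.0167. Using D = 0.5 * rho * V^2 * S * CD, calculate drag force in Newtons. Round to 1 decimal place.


Step 1: Dynamic pressure q = 0.5 * 0.761 * 284.7^2 = 30841.0812 Pa
Step 2: Drag D = q * S * CD = 30841.0812 * 50.1 * 0.0167
Step 3: D = 25803.8 N

25803.8


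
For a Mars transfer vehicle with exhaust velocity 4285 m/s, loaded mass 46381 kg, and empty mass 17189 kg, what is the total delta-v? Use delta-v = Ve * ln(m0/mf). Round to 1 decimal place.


Step 1: Mass ratio m0/mf = 46381 / 17189 = 2.698295
Step 2: ln(2.698295) = 0.99262
Step 3: delta-v = 4285 * 0.99262 = 4253.4 m/s

4253.4


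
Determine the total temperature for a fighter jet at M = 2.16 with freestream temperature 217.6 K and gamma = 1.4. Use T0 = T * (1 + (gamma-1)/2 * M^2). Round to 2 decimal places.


Step 1: (gamma-1)/2 = 0.2
Step 2: M^2 = 4.6656
Step 3: 1 + 0.2 * 4.6656 = 1.93312
Step 4: T0 = 217.6 * 1.93312 = 420.65 K

420.65


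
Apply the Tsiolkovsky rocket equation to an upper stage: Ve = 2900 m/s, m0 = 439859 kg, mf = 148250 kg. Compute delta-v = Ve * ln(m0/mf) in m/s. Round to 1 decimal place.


Step 1: Mass ratio m0/mf = 439859 / 148250 = 2.967008
Step 2: ln(2.967008) = 1.087554
Step 3: delta-v = 2900 * 1.087554 = 3153.9 m/s

3153.9


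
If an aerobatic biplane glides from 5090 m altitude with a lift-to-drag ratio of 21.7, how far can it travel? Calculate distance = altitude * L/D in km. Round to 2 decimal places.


Step 1: Glide distance = altitude * L/D = 5090 * 21.7 = 110453.0 m
Step 2: Convert to km: 110453.0 / 1000 = 110.45 km

110.45


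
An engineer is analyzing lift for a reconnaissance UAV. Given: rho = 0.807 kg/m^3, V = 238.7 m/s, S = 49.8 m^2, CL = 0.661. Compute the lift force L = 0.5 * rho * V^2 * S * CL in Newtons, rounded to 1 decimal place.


Step 1: Calculate dynamic pressure q = 0.5 * 0.807 * 238.7^2 = 0.5 * 0.807 * 56977.69 = 22990.4979 Pa
Step 2: Multiply by wing area and lift coefficient: L = 22990.4979 * 49.8 * 0.661
Step 3: L = 1144926.7962 * 0.661 = 756796.6 N

756796.6


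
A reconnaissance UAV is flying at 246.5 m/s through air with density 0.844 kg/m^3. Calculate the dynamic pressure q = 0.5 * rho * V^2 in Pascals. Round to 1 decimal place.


Step 1: V^2 = 246.5^2 = 60762.25
Step 2: q = 0.5 * 0.844 * 60762.25
Step 3: q = 25641.7 Pa

25641.7


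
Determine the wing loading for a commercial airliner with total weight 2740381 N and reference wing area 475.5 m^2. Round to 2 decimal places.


Step 1: Wing loading = W / S = 2740381 / 475.5
Step 2: Wing loading = 5763.16 N/m^2

5763.16


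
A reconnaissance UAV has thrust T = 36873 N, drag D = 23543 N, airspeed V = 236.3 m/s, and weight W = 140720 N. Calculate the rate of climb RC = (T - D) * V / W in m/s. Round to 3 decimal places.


Step 1: Excess thrust = T - D = 36873 - 23543 = 13330 N
Step 2: Excess power = 13330 * 236.3 = 3149879.0 W
Step 3: RC = 3149879.0 / 140720 = 22.384 m/s

22.384


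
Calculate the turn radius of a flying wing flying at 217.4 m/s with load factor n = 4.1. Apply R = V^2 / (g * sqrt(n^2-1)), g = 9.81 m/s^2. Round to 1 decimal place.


Step 1: V^2 = 217.4^2 = 47262.76
Step 2: n^2 - 1 = 4.1^2 - 1 = 15.81
Step 3: sqrt(15.81) = 3.976179
Step 4: R = 47262.76 / (9.81 * 3.976179) = 1211.7 m

1211.7


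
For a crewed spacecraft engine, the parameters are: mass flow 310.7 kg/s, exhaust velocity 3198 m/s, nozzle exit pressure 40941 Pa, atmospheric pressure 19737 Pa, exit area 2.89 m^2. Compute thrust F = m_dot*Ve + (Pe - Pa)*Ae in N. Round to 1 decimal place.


Step 1: Momentum thrust = m_dot * Ve = 310.7 * 3198 = 993618.6 N
Step 2: Pressure thrust = (Pe - Pa) * Ae = (40941 - 19737) * 2.89 = 61279.56 N
Step 3: Total thrust F = 993618.6 + 61279.56 = 1054898.2 N

1054898.2


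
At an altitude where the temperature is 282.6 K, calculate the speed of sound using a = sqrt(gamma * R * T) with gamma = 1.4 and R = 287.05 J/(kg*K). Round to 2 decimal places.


Step 1: gamma * R * T = 1.4 * 287.05 * 282.6 = 113568.462
Step 2: a = sqrt(113568.462) = 337.00 m/s

337.00


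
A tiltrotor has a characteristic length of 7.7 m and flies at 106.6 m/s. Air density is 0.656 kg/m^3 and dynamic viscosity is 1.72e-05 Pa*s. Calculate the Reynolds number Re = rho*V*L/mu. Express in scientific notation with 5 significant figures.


Step 1: Numerator = rho * V * L = 0.656 * 106.6 * 7.7 = 538.45792
Step 2: Re = 538.45792 / 1.72e-05
Step 3: Re = 3.1306e+07

3.1306e+07


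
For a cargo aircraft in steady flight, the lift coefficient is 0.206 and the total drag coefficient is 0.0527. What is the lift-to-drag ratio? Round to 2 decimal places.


Step 1: L/D = CL / CD = 0.206 / 0.0527
Step 2: L/D = 3.91

3.91


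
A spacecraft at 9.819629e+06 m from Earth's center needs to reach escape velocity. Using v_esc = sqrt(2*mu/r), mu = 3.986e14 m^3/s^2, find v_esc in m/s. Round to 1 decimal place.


Step 1: 2*mu/r = 2 * 3.986e14 / 9.819629e+06 = 81184329.8764
Step 2: v_esc = sqrt(81184329.8764) = 9010.2 m/s

9010.2


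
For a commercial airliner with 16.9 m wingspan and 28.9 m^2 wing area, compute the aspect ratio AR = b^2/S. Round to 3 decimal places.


Step 1: b^2 = 16.9^2 = 285.61
Step 2: AR = 285.61 / 28.9 = 9.883

9.883


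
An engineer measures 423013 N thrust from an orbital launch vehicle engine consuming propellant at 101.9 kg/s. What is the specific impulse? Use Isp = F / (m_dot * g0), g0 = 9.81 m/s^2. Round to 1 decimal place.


Step 1: m_dot * g0 = 101.9 * 9.81 = 999.64
Step 2: Isp = 423013 / 999.64 = 423.2 s

423.2


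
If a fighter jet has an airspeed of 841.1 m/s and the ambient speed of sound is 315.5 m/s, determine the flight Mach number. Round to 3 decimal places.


Step 1: M = V / a = 841.1 / 315.5
Step 2: M = 2.666

2.666


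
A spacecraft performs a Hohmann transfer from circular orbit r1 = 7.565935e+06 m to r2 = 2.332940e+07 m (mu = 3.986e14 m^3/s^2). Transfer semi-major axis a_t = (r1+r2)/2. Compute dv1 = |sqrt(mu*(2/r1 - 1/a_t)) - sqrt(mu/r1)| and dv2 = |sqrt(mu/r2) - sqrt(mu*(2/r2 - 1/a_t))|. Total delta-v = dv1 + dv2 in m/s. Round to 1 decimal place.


Step 1: Transfer semi-major axis a_t = (7.565935e+06 + 2.332940e+07) / 2 = 1.544767e+07 m
Step 2: v1 (circular at r1) = sqrt(mu/r1) = 7258.34 m/s
Step 3: v_t1 = sqrt(mu*(2/r1 - 1/a_t)) = 8919.85 m/s
Step 4: dv1 = |8919.85 - 7258.34| = 1661.51 m/s
Step 5: v2 (circular at r2) = 4133.49 m/s, v_t2 = 2892.79 m/s
Step 6: dv2 = |4133.49 - 2892.79| = 1240.7 m/s
Step 7: Total delta-v = 1661.51 + 1240.7 = 2902.2 m/s

2902.2


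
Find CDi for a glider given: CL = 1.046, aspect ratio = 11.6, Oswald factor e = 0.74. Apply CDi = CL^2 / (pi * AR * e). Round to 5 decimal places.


Step 1: CL^2 = 1.046^2 = 1.094116
Step 2: pi * AR * e = 3.14159 * 11.6 * 0.74 = 26.967431
Step 3: CDi = 1.094116 / 26.967431 = 0.04057

0.04057


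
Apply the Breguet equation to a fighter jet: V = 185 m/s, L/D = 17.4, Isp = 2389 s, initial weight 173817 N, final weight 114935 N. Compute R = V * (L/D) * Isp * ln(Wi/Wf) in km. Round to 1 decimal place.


Step 1: Coefficient = V * (L/D) * Isp = 185 * 17.4 * 2389 = 7690191.0 m
Step 2: Wi/Wf = 173817 / 114935 = 1.512307
Step 3: ln(1.512307) = 0.413636
Step 4: R = 7690191.0 * 0.413636 = 3180941.9 m = 3180.9 km

3180.9


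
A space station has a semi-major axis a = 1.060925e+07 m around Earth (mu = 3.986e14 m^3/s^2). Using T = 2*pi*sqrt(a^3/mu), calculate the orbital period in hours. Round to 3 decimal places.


Step 1: a^3 / mu = 1.194137e+21 / 3.986e14 = 2.995827e+06
Step 2: sqrt(2.995827e+06) = 1730.8458 s
Step 3: T = 2*pi * 1730.8458 = 10875.22 s
Step 4: T in hours = 10875.22 / 3600 = 3.021 hours

3.021


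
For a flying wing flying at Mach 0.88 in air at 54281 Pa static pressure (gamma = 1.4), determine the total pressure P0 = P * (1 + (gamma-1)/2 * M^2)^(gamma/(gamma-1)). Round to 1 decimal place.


Step 1: (gamma-1)/2 * M^2 = 0.2 * 0.7744 = 0.15488
Step 2: 1 + 0.15488 = 1.15488
Step 3: Exponent gamma/(gamma-1) = 3.5
Step 4: P0 = 54281 * 1.15488^3.5 = 89851.8 Pa

89851.8


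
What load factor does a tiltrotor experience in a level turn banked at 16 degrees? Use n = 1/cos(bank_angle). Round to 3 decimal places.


Step 1: Convert 16 degrees to radians = 0.279253
Step 2: cos(16 deg) = 0.961262
Step 3: n = 1 / 0.961262 = 1.040

1.040


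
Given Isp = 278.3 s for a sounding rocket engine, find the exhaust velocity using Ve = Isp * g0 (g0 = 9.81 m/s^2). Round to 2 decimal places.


Step 1: Ve = Isp * g0 = 278.3 * 9.81
Step 2: Ve = 2730.12 m/s

2730.12


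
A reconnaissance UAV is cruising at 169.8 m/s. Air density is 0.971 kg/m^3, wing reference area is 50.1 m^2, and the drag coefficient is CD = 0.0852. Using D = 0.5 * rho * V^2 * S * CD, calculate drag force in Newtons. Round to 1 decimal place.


Step 1: Dynamic pressure q = 0.5 * 0.971 * 169.8^2 = 13997.9554 Pa
Step 2: Drag D = q * S * CD = 13997.9554 * 50.1 * 0.0852
Step 3: D = 59750.6 N

59750.6


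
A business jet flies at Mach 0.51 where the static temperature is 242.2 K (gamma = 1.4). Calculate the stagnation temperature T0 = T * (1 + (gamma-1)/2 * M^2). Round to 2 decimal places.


Step 1: (gamma-1)/2 = 0.2
Step 2: M^2 = 0.2601
Step 3: 1 + 0.2 * 0.2601 = 1.05202
Step 4: T0 = 242.2 * 1.05202 = 254.80 K

254.80


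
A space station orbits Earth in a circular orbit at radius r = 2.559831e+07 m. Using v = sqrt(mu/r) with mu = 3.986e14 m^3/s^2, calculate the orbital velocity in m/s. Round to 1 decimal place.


Step 1: mu / r = 3.986e14 / 2.559831e+07 = 15571340.4518
Step 2: v = sqrt(15571340.4518) = 3946.1 m/s

3946.1


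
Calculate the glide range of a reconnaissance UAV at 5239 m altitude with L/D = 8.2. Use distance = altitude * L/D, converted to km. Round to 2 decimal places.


Step 1: Glide distance = altitude * L/D = 5239 * 8.2 = 42959.8 m
Step 2: Convert to km: 42959.8 / 1000 = 42.96 km

42.96


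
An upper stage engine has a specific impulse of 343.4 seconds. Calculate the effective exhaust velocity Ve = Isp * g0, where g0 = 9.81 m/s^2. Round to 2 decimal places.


Step 1: Ve = Isp * g0 = 343.4 * 9.81
Step 2: Ve = 3368.75 m/s

3368.75


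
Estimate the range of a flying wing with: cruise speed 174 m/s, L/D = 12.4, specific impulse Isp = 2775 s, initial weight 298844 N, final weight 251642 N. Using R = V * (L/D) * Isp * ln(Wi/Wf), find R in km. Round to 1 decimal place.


Step 1: Coefficient = V * (L/D) * Isp = 174 * 12.4 * 2775 = 5987340.0 m
Step 2: Wi/Wf = 298844 / 251642 = 1.187576
Step 3: ln(1.187576) = 0.171914
Step 4: R = 5987340.0 * 0.171914 = 1029309.1 m = 1029.3 km

1029.3


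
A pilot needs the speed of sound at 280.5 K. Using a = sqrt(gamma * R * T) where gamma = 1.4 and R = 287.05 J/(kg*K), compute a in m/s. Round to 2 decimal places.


Step 1: gamma * R * T = 1.4 * 287.05 * 280.5 = 112724.535
Step 2: a = sqrt(112724.535) = 335.74 m/s

335.74


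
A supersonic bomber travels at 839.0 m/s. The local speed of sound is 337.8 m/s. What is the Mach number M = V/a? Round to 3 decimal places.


Step 1: M = V / a = 839.0 / 337.8
Step 2: M = 2.484

2.484


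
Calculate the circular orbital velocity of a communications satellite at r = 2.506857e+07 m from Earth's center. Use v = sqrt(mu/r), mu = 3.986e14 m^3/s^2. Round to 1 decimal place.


Step 1: mu / r = 3.986e14 / 2.506857e+07 = 15900388.4147
Step 2: v = sqrt(15900388.4147) = 3987.5 m/s

3987.5


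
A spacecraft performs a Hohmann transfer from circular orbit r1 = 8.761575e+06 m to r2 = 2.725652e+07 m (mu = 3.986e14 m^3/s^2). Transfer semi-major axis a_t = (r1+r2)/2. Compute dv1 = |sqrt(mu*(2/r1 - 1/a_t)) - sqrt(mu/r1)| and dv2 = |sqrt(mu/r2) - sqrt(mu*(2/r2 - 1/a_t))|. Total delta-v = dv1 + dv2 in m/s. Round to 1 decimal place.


Step 1: Transfer semi-major axis a_t = (8.761575e+06 + 2.725652e+07) / 2 = 1.800905e+07 m
Step 2: v1 (circular at r1) = sqrt(mu/r1) = 6744.93 m/s
Step 3: v_t1 = sqrt(mu*(2/r1 - 1/a_t)) = 8297.88 m/s
Step 4: dv1 = |8297.88 - 6744.93| = 1552.95 m/s
Step 5: v2 (circular at r2) = 3824.14 m/s, v_t2 = 2667.34 m/s
Step 6: dv2 = |3824.14 - 2667.34| = 1156.79 m/s
Step 7: Total delta-v = 1552.95 + 1156.79 = 2709.7 m/s

2709.7


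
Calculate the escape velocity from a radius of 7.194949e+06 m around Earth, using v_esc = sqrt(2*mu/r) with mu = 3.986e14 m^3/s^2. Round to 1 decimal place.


Step 1: 2*mu/r = 2 * 3.986e14 / 7.194949e+06 = 110799951.466
Step 2: v_esc = sqrt(110799951.466) = 10526.2 m/s

10526.2


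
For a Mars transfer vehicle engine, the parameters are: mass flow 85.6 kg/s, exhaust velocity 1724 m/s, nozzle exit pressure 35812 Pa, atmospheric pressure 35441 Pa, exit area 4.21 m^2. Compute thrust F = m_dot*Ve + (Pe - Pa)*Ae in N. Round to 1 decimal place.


Step 1: Momentum thrust = m_dot * Ve = 85.6 * 1724 = 147574.4 N
Step 2: Pressure thrust = (Pe - Pa) * Ae = (35812 - 35441) * 4.21 = 1561.91 N
Step 3: Total thrust F = 147574.4 + 1561.91 = 149136.3 N

149136.3


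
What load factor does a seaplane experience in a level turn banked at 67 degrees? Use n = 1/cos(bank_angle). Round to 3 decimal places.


Step 1: Convert 67 degrees to radians = 1.169371
Step 2: cos(67 deg) = 0.390731
Step 3: n = 1 / 0.390731 = 2.559

2.559


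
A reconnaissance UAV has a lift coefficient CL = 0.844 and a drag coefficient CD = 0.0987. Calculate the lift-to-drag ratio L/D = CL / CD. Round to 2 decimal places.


Step 1: L/D = CL / CD = 0.844 / 0.0987
Step 2: L/D = 8.55

8.55


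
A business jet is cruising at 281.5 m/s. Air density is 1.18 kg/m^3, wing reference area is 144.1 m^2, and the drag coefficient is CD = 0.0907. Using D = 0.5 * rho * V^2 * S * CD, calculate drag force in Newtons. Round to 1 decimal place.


Step 1: Dynamic pressure q = 0.5 * 1.18 * 281.5^2 = 46752.9275 Pa
Step 2: Drag D = q * S * CD = 46752.9275 * 144.1 * 0.0907
Step 3: D = 611054.7 N

611054.7


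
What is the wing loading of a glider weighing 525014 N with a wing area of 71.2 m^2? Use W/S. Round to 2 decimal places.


Step 1: Wing loading = W / S = 525014 / 71.2
Step 2: Wing loading = 7373.79 N/m^2

7373.79


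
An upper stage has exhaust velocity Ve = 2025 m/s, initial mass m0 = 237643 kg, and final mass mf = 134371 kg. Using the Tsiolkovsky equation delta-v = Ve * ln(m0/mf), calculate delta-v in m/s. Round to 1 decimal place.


Step 1: Mass ratio m0/mf = 237643 / 134371 = 1.768559
Step 2: ln(1.768559) = 0.570165
Step 3: delta-v = 2025 * 0.570165 = 1154.6 m/s

1154.6


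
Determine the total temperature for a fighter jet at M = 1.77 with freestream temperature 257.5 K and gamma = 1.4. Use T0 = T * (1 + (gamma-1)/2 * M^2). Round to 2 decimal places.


Step 1: (gamma-1)/2 = 0.2
Step 2: M^2 = 3.1329
Step 3: 1 + 0.2 * 3.1329 = 1.62658
Step 4: T0 = 257.5 * 1.62658 = 418.84 K

418.84


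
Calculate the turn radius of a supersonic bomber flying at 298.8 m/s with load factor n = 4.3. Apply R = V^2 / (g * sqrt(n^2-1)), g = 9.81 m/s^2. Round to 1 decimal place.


Step 1: V^2 = 298.8^2 = 89281.44
Step 2: n^2 - 1 = 4.3^2 - 1 = 17.49
Step 3: sqrt(17.49) = 4.182105
Step 4: R = 89281.44 / (9.81 * 4.182105) = 2176.2 m

2176.2


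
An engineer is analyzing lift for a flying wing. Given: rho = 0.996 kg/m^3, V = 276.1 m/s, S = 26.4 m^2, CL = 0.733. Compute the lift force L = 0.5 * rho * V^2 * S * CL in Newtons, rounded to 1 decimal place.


Step 1: Calculate dynamic pressure q = 0.5 * 0.996 * 276.1^2 = 0.5 * 0.996 * 76231.21 = 37963.1426 Pa
Step 2: Multiply by wing area and lift coefficient: L = 37963.1426 * 26.4 * 0.733
Step 3: L = 1002226.9641 * 0.733 = 734632.4 N

734632.4


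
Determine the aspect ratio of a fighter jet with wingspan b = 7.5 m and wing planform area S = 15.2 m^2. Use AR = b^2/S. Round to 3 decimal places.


Step 1: b^2 = 7.5^2 = 56.25
Step 2: AR = 56.25 / 15.2 = 3.701

3.701


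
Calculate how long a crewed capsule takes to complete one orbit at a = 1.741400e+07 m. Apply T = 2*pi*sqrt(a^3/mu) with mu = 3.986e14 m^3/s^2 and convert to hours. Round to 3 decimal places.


Step 1: a^3 / mu = 5.280750e+21 / 3.986e14 = 1.324824e+07
Step 2: sqrt(1.324824e+07) = 3639.8138 s
Step 3: T = 2*pi * 3639.8138 = 22869.62 s
Step 4: T in hours = 22869.62 / 3600 = 6.353 hours

6.353


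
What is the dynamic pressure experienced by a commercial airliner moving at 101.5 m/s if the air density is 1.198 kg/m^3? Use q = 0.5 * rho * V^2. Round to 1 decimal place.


Step 1: V^2 = 101.5^2 = 10302.25
Step 2: q = 0.5 * 1.198 * 10302.25
Step 3: q = 6171.0 Pa

6171.0


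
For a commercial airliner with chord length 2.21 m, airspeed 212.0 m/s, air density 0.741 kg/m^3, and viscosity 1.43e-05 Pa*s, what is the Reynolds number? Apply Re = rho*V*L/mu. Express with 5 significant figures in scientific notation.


Step 1: Numerator = rho * V * L = 0.741 * 212.0 * 2.21 = 347.17332
Step 2: Re = 347.17332 / 1.43e-05
Step 3: Re = 2.4278e+07

2.4278e+07


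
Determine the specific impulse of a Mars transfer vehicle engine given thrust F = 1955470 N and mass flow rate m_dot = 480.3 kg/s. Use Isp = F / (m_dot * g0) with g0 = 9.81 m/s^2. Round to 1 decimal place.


Step 1: m_dot * g0 = 480.3 * 9.81 = 4711.74
Step 2: Isp = 1955470 / 4711.74 = 415.0 s

415.0


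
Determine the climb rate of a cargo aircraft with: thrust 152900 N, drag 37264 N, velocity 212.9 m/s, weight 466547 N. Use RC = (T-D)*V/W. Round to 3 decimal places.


Step 1: Excess thrust = T - D = 152900 - 37264 = 115636 N
Step 2: Excess power = 115636 * 212.9 = 24618904.4 W
Step 3: RC = 24618904.4 / 466547 = 52.768 m/s

52.768


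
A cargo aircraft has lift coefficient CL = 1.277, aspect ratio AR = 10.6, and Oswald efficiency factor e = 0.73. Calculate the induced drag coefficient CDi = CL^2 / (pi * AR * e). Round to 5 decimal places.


Step 1: CL^2 = 1.277^2 = 1.630729
Step 2: pi * AR * e = 3.14159 * 10.6 * 0.73 = 24.309644
Step 3: CDi = 1.630729 / 24.309644 = 0.06708

0.06708
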